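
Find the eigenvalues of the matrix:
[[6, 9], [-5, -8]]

Characteristic equation: det(A - λI) = 0
λ² - (trace)λ + (det) = 0
trace = 6 + -8 = -2, det = (6)(-8) - (9)(-5) = -3
λ² - (-2)λ + (-3) = 0
λ = (-2 ± √((-2)² - 4·(-3))) / 2 = (-2 ± √16) / 2
Solving: λ = -3, 1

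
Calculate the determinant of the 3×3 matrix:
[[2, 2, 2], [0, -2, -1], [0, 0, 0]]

Expansion along first row:
det = 2·det([[-2,-1],[0,0]]) - 2·det([[0,-1],[0,0]]) + 2·det([[0,-2],[0,0]])
    = 2·(-2·0 - -1·0) - 2·(0·0 - -1·0) + 2·(0·0 - -2·0)
    = 2·0 - 2·0 + 2·0
    = 0 + 0 + 0 = 0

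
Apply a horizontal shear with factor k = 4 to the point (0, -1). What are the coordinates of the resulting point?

Shear matrix for horizontal shear with factor k = 4:
[[1, 4], [0, 1]]
Result: (0, -1) → (-4, -1)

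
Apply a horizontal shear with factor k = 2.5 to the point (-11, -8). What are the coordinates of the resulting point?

Shear matrix for horizontal shear with factor k = 2.5:
[[1, 2.50], [0, 1]]
Result: (-11, -8) → (-31, -8)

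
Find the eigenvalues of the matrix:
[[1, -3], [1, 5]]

Characteristic equation: det(A - λI) = 0
λ² - (trace)λ + (det) = 0
trace = 1 + 5 = 6, det = (1)(5) - (-3)(1) = 8
λ² - (6)λ + (8) = 0
λ = (6 ± √((6)² - 4·(8))) / 2 = (6 ± √4) / 2
Solving: λ = 2, 4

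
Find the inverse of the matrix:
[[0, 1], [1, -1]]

For [[a,b],[c,d]], inverse = (1/det)·[[d,-b],[-c,a]]
det = (0)(-1) - (1)(1) = 0 - 1 = -1
Inverse = (1/-1)·[[-1, -1], [-1, 0]]
= [[1, 1], [1, 0]]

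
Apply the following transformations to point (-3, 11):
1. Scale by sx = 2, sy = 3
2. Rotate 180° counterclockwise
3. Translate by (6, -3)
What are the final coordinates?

Step 1: Scale → (-6, 33)
Step 2: Rotate 180° → (6, -33)
Step 3: Translate → (12, -36)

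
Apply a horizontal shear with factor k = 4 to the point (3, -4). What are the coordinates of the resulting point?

Shear matrix for horizontal shear with factor k = 4:
[[1, 4], [0, 1]]
Result: (3, -4) → (-13, -4)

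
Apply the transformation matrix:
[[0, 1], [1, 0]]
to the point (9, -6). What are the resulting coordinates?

Matrix multiplication:
[[0, 1], [1, 0]] × [9, -6]ᵀ
= [(0)(9) + (1)(-6), (1)(9) + (0)(-6)]ᵀ
= [-6, 9]ᵀ
Result: (-6, 9)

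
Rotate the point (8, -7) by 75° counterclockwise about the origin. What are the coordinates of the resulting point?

Rotation matrix for 75°: [[cos 75°, -sin 75°], [sin 75°, cos 75°]] ≈ [[0.258819, -0.965926], [0.965926, 0.258819]]
[[0.258819, -0.965926], [0.965926, 0.258819]] × [8, -7]ᵀ ≈ [8.8320, 5.9157]ᵀ
Result: (8.8320, 5.9157)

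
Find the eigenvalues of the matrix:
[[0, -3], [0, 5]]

Characteristic equation: det(A - λI) = 0
λ² - (trace)λ + (det) = 0
trace = 0 + 5 = 5, det = (0)(5) - (-3)(0) = 0
λ² - (5)λ + (0) = 0
λ = (5 ± √((5)² - 4·(0))) / 2 = (5 ± √25) / 2
Solving: λ = 0, 5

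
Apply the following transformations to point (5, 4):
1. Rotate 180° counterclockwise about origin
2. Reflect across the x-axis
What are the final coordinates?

Step 1: Rotate 180° → (-5, -4)
Step 2: Reflect across x-axis → (-5, 4)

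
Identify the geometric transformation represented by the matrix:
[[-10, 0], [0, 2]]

This matrix represents: non-uniform scaling by sx = -10, sy = 2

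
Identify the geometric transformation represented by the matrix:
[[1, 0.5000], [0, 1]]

This matrix represents: horizontal shear with factor 0.5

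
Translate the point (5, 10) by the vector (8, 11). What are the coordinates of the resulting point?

Translation by (8, 11) (homogeneous matrix [[1, 0, 8], [0, 1, 11], [0, 0, 1]]):
x' = 5 + 8 = 13
y' = 10 + 11 = 21
Result: (13, 21)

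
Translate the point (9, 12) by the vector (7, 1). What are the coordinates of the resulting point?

Translation by (7, 1) (homogeneous matrix [[1, 0, 7], [0, 1, 1], [0, 0, 1]]):
x' = 9 + 7 = 16
y' = 12 + 1 = 13
Result: (16, 13)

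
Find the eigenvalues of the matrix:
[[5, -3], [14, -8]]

Characteristic equation: det(A - λI) = 0
λ² - (trace)λ + (det) = 0
trace = 5 + -8 = -3, det = (5)(-8) - (-3)(14) = 2
λ² - (-3)λ + (2) = 0
λ = (-3 ± √((-3)² - 4·(2))) / 2 = (-3 ± √1) / 2
Solving: λ = -2, -1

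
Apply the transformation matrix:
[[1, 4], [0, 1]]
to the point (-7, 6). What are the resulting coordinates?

Matrix multiplication:
[[1, 4], [0, 1]] × [-7, 6]ᵀ
= [(1)(-7) + (4)(6), (0)(-7) + (1)(6)]ᵀ
= [17, 6]ᵀ
Result: (17, 6)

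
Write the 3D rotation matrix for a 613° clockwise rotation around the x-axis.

Rotation matrix for clockwise 613° around x-axis:
A clockwise rotation by 613° is a counterclockwise rotation by -613°.
cos(-613°) = -0.2924, sin(-613°) = 0.9563
Result: [[1, 0, 0], [0, -0.2924, -0.9563], [0, 0.9563, -0.2924]]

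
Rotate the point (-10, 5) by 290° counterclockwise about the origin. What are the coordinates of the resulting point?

Rotation matrix for 290°: [[cos 290°, -sin 290°], [sin 290°, cos 290°]] ≈ [[0.342020, 0.939693], [-0.939693, 0.342020]]
[[0.342020, 0.939693], [-0.939693, 0.342020]] × [-10, 5]ᵀ ≈ [1.2783, 11.1070]ᵀ
Result: (1.2783, 11.1070)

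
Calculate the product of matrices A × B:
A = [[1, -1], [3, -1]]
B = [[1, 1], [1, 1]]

Matrix multiplication:
C[0][0] = 1×1 + -1×1 = 0
C[0][1] = 1×1 + -1×1 = 0
C[1][0] = 3×1 + -1×1 = 2
C[1][1] = 3×1 + -1×1 = 2
Result: [[0, 0], [2, 2]]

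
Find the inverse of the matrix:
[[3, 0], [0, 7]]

For [[a,b],[c,d]], inverse = (1/det)·[[d,-b],[-c,a]]
det = (3)(7) - (0)(0) = 21 - 0 = 21
Inverse = (1/21)·[[7, 0], [0, 3]]
= [[1/3, 0], [0, 1/7]]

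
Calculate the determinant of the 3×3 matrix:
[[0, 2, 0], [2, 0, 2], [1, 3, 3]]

Expansion along first row:
det = 0·det([[0,2],[3,3]]) - 2·det([[2,2],[1,3]]) + 0·det([[2,0],[1,3]])
    = 0·(0·3 - 2·3) - 2·(2·3 - 2·1) + 0·(2·3 - 0·1)
    = 0·-6 - 2·4 + 0·6
    = 0 + -8 + 0 = -8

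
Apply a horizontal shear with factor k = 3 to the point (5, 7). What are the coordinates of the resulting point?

Shear matrix for horizontal shear with factor k = 3:
[[1, 3], [0, 1]]
Result: (5, 7) → (26, 7)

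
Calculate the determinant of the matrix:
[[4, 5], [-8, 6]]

For a 2×2 matrix [[a, b], [c, d]], det = ad - bc
det = (4)(6) - (5)(-8) = 24 - -40 = 64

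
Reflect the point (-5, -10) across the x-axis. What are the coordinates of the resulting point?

Reflection across x-axis: (-5, -10) → (-5, 10)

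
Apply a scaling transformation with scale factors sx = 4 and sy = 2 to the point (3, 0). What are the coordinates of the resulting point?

Scaling matrix:
[[4, 0], [0, 2]]
Result: (3 × 4, 0 × 2) = (12, 0)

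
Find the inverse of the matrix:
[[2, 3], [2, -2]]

For [[a,b],[c,d]], inverse = (1/det)·[[d,-b],[-c,a]]
det = (2)(-2) - (3)(2) = -4 - 6 = -10
Inverse = (1/-10)·[[-2, -3], [-2, 2]]
= [[1/5, 3/10], [1/5, -1/5]]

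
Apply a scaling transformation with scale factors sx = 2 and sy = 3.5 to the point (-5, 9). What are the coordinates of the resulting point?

Scaling matrix:
[[2, 0], [0, 3.50]]
Result: (-5 × 2, 9 × 3.5) = (-10, 31.5)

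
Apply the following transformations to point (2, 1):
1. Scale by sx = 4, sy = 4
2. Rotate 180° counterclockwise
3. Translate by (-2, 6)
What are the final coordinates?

Step 1: Scale → (8, 4)
Step 2: Rotate 180° → (-8, -4)
Step 3: Translate → (-10, 2)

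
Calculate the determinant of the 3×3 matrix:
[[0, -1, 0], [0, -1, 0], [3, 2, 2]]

Expansion along first row:
det = 0·det([[-1,0],[2,2]]) - -1·det([[0,0],[3,2]]) + 0·det([[0,-1],[3,2]])
    = 0·(-1·2 - 0·2) - -1·(0·2 - 0·3) + 0·(0·2 - -1·3)
    = 0·-2 - -1·0 + 0·3
    = 0 + 0 + 0 = 0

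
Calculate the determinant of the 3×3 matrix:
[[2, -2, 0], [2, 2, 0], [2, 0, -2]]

Expansion along first row:
det = 2·det([[2,0],[0,-2]]) - -2·det([[2,0],[2,-2]]) + 0·det([[2,2],[2,0]])
    = 2·(2·-2 - 0·0) - -2·(2·-2 - 0·2) + 0·(2·0 - 2·2)
    = 2·-4 - -2·-4 + 0·-4
    = -8 + -8 + 0 = -16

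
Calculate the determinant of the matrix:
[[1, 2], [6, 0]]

For a 2×2 matrix [[a, b], [c, d]], det = ad - bc
det = (1)(0) - (2)(6) = 0 - 12 = -12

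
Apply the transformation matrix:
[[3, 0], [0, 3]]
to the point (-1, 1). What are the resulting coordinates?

Matrix multiplication:
[[3, 0], [0, 3]] × [-1, 1]ᵀ
= [(3)(-1) + (0)(1), (0)(-1) + (3)(1)]ᵀ
= [-3, 3]ᵀ
Result: (-3, 3)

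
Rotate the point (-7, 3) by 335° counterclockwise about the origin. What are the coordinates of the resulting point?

Rotation matrix for 335°: [[cos 335°, -sin 335°], [sin 335°, cos 335°]] ≈ [[0.906308, 0.422618], [-0.422618, 0.906308]]
[[0.906308, 0.422618], [-0.422618, 0.906308]] × [-7, 3]ᵀ ≈ [-5.0763, 5.6773]ᵀ
Result: (-5.0763, 5.6773)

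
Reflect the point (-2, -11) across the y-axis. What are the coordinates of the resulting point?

Reflection across y-axis: (-2, -11) → (2, -11)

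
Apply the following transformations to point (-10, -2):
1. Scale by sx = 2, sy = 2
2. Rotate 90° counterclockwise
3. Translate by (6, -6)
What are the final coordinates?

Step 1: Scale → (-20, -4)
Step 2: Rotate 90° → (4, -20)
Step 3: Translate → (10, -26)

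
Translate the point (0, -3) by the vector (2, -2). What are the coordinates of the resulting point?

Translation by (2, -2) (homogeneous matrix [[1, 0, 2], [0, 1, -2], [0, 0, 1]]):
x' = 0 + 2 = 2
y' = -3 + -2 = -5
Result: (2, -5)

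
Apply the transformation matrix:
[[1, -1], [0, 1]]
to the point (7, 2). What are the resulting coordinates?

Matrix multiplication:
[[1, -1], [0, 1]] × [7, 2]ᵀ
= [(1)(7) + (-1)(2), (0)(7) + (1)(2)]ᵀ
= [5, 2]ᵀ
Result: (5, 2)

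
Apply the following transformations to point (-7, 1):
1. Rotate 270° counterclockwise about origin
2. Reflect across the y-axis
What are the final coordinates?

Step 1: Rotate 270° → (1, 7)
Step 2: Reflect across y-axis → (-1, 7)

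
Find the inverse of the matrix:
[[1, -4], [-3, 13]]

For [[a,b],[c,d]], inverse = (1/det)·[[d,-b],[-c,a]]
det = (1)(13) - (-4)(-3) = 13 - 12 = 1
Inverse = [[13, 4], [3, 1]]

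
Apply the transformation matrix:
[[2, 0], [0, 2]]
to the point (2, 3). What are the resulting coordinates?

Matrix multiplication:
[[2, 0], [0, 2]] × [2, 3]ᵀ
= [(2)(2) + (0)(3), (0)(2) + (2)(3)]ᵀ
= [4, 6]ᵀ
Result: (4, 6)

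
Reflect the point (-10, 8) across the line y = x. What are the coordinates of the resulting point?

Reflection across line y = x: (-10, 8) → (8, -10)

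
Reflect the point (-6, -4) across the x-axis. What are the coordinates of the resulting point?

Reflection across x-axis: (-6, -4) → (-6, 4)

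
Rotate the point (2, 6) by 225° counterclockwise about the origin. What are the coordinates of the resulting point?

Rotation matrix for 225°: [[cos 225°, -sin 225°], [sin 225°, cos 225°]] ≈ [[-0.707107, 0.707107], [-0.707107, -0.707107]]
[[-0.707107, 0.707107], [-0.707107, -0.707107]] × [2, 6]ᵀ ≈ [2.8284, -5.6569]ᵀ
Result: (2.8284, -5.6569)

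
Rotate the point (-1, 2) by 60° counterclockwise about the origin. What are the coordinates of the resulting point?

Rotation matrix for 60°: [[cos 60°, -sin 60°], [sin 60°, cos 60°]] ≈ [[0.500000, -0.866025], [0.866025, 0.500000]]
[[0.500000, -0.866025], [0.866025, 0.500000]] × [-1, 2]ᵀ ≈ [-2.2321, 0.1340]ᵀ
Result: (-2.2321, 0.1340)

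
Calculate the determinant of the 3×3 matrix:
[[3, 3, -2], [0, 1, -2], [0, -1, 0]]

Expansion along first row:
det = 3·det([[1,-2],[-1,0]]) - 3·det([[0,-2],[0,0]]) + -2·det([[0,1],[0,-1]])
    = 3·(1·0 - -2·-1) - 3·(0·0 - -2·0) + -2·(0·-1 - 1·0)
    = 3·-2 - 3·0 + -2·0
    = -6 + 0 + 0 = -6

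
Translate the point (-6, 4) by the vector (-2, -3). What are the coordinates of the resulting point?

Translation by (-2, -3) (homogeneous matrix [[1, 0, -2], [0, 1, -3], [0, 0, 1]]):
x' = -6 + -2 = -8
y' = 4 + -3 = 1
Result: (-8, 1)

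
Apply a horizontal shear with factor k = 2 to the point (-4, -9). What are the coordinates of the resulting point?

Shear matrix for horizontal shear with factor k = 2:
[[1, 2], [0, 1]]
Result: (-4, -9) → (-22, -9)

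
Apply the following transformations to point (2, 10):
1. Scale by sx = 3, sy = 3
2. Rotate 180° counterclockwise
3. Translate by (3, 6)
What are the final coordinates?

Step 1: Scale → (6, 30)
Step 2: Rotate 180° → (-6, -30)
Step 3: Translate → (-3, -24)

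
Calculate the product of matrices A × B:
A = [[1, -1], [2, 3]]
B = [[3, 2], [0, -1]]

Matrix multiplication:
C[0][0] = 1×3 + -1×0 = 3
C[0][1] = 1×2 + -1×-1 = 3
C[1][0] = 2×3 + 3×0 = 6
C[1][1] = 2×2 + 3×-1 = 1
Result: [[3, 3], [6, 1]]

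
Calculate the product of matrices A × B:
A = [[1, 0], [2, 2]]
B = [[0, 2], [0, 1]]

Matrix multiplication:
C[0][0] = 1×0 + 0×0 = 0
C[0][1] = 1×2 + 0×1 = 2
C[1][0] = 2×0 + 2×0 = 0
C[1][1] = 2×2 + 2×1 = 6
Result: [[0, 2], [0, 6]]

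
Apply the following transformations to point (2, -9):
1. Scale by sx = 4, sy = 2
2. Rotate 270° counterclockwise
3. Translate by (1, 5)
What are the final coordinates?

Step 1: Scale → (8, -18)
Step 2: Rotate 270° → (-18, -8)
Step 3: Translate → (-17, -3)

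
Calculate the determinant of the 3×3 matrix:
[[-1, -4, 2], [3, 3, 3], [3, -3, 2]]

Expansion along first row:
det = -1·det([[3,3],[-3,2]]) - -4·det([[3,3],[3,2]]) + 2·det([[3,3],[3,-3]])
    = -1·(3·2 - 3·-3) - -4·(3·2 - 3·3) + 2·(3·-3 - 3·3)
    = -1·15 - -4·-3 + 2·-18
    = -15 + -12 + -36 = -63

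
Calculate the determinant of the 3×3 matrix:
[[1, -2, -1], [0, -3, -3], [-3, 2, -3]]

Expansion along first row:
det = 1·det([[-3,-3],[2,-3]]) - -2·det([[0,-3],[-3,-3]]) + -1·det([[0,-3],[-3,2]])
    = 1·(-3·-3 - -3·2) - -2·(0·-3 - -3·-3) + -1·(0·2 - -3·-3)
    = 1·15 - -2·-9 + -1·-9
    = 15 + -18 + 9 = 6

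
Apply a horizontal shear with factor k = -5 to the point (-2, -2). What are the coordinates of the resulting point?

Shear matrix for horizontal shear with factor k = -5:
[[1, -5], [0, 1]]
Result: (-2, -2) → (8, -2)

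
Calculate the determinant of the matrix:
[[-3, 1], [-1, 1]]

For a 2×2 matrix [[a, b], [c, d]], det = ad - bc
det = (-3)(1) - (1)(-1) = -3 - -1 = -2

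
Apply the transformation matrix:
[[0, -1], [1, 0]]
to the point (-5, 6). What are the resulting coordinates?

Matrix multiplication:
[[0, -1], [1, 0]] × [-5, 6]ᵀ
= [(0)(-5) + (-1)(6), (1)(-5) + (0)(6)]ᵀ
= [-6, -5]ᵀ
Result: (-6, -5)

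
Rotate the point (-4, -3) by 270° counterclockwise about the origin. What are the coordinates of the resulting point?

Rotation matrix for 270°: [[cos 270°, -sin 270°], [sin 270°, cos 270°]] = [[0, 1], [-1, 0]]
[[0, 1], [-1, 0]] × [-4, -3]ᵀ = [-3, 4]ᵀ
Result: (-3, 4)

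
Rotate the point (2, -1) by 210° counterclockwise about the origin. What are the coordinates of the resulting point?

Rotation matrix for 210°: [[cos 210°, -sin 210°], [sin 210°, cos 210°]] ≈ [[-0.866025, 0.500000], [-0.500000, -0.866025]]
[[-0.866025, 0.500000], [-0.500000, -0.866025]] × [2, -1]ᵀ ≈ [-2.2321, -0.1340]ᵀ
Result: (-2.2321, -0.1340)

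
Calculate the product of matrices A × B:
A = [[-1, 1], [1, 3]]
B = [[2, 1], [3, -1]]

Matrix multiplication:
C[0][0] = -1×2 + 1×3 = 1
C[0][1] = -1×1 + 1×-1 = -2
C[1][0] = 1×2 + 3×3 = 11
C[1][1] = 1×1 + 3×-1 = -2
Result: [[1, -2], [11, -2]]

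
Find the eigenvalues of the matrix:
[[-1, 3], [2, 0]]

Characteristic equation: det(A - λI) = 0
λ² - (trace)λ + (det) = 0
trace = -1 + 0 = -1, det = (-1)(0) - (3)(2) = -6
λ² - (-1)λ + (-6) = 0
λ = (-1 ± √((-1)² - 4·(-6))) / 2 = (-1 ± √25) / 2
Solving: λ = -3, 2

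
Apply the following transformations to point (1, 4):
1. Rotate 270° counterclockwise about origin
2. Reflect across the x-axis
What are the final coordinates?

Step 1: Rotate 270° → (4, -1)
Step 2: Reflect across x-axis → (4, 1)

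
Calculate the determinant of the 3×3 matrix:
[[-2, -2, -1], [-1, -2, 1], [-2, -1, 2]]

Expansion along first row:
det = -2·det([[-2,1],[-1,2]]) - -2·det([[-1,1],[-2,2]]) + -1·det([[-1,-2],[-2,-1]])
    = -2·(-2·2 - 1·-1) - -2·(-1·2 - 1·-2) + -1·(-1·-1 - -2·-2)
    = -2·-3 - -2·0 + -1·-3
    = 6 + 0 + 3 = 9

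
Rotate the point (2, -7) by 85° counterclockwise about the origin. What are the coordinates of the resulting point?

Rotation matrix for 85°: [[cos 85°, -sin 85°], [sin 85°, cos 85°]] ≈ [[0.087156, -0.996195], [0.996195, 0.087156]]
[[0.087156, -0.996195], [0.996195, 0.087156]] × [2, -7]ᵀ ≈ [7.1477, 1.3823]ᵀ
Result: (7.1477, 1.3823)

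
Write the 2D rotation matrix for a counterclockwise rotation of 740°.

Rotation matrix formula: [[cos θ, -sin θ], [sin θ, cos θ]]
For θ = 740°:
cos(740°) = 0.9397
sin(740°) = 0.3420
Result: [[0.9397, -0.3420], [0.3420, 0.9397]]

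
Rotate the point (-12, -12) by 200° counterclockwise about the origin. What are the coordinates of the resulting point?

Rotation matrix for 200°: [[cos 200°, -sin 200°], [sin 200°, cos 200°]] ≈ [[-0.939693, 0.342020], [-0.342020, -0.939693]]
[[-0.939693, 0.342020], [-0.342020, -0.939693]] × [-12, -12]ᵀ ≈ [7.1721, 15.3806]ᵀ
Result: (7.1721, 15.3806)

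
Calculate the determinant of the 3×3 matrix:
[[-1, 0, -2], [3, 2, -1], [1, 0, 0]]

Expansion along first row:
det = -1·det([[2,-1],[0,0]]) - 0·det([[3,-1],[1,0]]) + -2·det([[3,2],[1,0]])
    = -1·(2·0 - -1·0) - 0·(3·0 - -1·1) + -2·(3·0 - 2·1)
    = -1·0 - 0·1 + -2·-2
    = 0 + 0 + 4 = 4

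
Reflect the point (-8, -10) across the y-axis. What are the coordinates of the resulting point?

Reflection across y-axis: (-8, -10) → (8, -10)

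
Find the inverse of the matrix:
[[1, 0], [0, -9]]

For [[a,b],[c,d]], inverse = (1/det)·[[d,-b],[-c,a]]
det = (1)(-9) - (0)(0) = -9 - 0 = -9
Inverse = (1/-9)·[[-9, 0], [0, 1]]
= [[1, 0], [0, -1/9]]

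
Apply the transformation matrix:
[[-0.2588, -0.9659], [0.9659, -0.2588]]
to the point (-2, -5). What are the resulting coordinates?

Matrix multiplication:
[[-0.2588, -0.9659], [0.9659, -0.2588]] × [-2, -5]ᵀ
= [(-0.2588)(-2) + (-0.9659)(-5), (0.9659)(-2) + (-0.2588)(-5)]ᵀ
= [5.3471, -0.6378]ᵀ
Result: (5.3471, -0.6378)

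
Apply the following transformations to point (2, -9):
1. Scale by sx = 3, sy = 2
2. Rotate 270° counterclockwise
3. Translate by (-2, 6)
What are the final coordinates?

Step 1: Scale → (6, -18)
Step 2: Rotate 270° → (-18, -6)
Step 3: Translate → (-20, 0)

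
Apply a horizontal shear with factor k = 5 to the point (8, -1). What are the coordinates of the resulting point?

Shear matrix for horizontal shear with factor k = 5:
[[1, 5], [0, 1]]
Result: (8, -1) → (3, -1)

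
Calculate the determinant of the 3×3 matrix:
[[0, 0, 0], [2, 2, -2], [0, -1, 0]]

Expansion along first row:
det = 0·det([[2,-2],[-1,0]]) - 0·det([[2,-2],[0,0]]) + 0·det([[2,2],[0,-1]])
    = 0·(2·0 - -2·-1) - 0·(2·0 - -2·0) + 0·(2·-1 - 2·0)
    = 0·-2 - 0·0 + 0·-2
    = 0 + 0 + 0 = 0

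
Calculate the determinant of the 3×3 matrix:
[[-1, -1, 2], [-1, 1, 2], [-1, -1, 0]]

Expansion along first row:
det = -1·det([[1,2],[-1,0]]) - -1·det([[-1,2],[-1,0]]) + 2·det([[-1,1],[-1,-1]])
    = -1·(1·0 - 2·-1) - -1·(-1·0 - 2·-1) + 2·(-1·-1 - 1·-1)
    = -1·2 - -1·2 + 2·2
    = -2 + 2 + 4 = 4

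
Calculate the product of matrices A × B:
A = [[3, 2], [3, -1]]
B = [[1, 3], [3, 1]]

Matrix multiplication:
C[0][0] = 3×1 + 2×3 = 9
C[0][1] = 3×3 + 2×1 = 11
C[1][0] = 3×1 + -1×3 = 0
C[1][1] = 3×3 + -1×1 = 8
Result: [[9, 11], [0, 8]]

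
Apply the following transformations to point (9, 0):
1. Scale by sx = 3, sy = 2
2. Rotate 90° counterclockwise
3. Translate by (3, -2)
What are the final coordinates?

Step 1: Scale → (27, 0)
Step 2: Rotate 90° → (0, 27)
Step 3: Translate → (3, 25)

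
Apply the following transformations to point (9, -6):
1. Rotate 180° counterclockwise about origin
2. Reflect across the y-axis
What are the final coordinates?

Step 1: Rotate 180° → (-9, 6)
Step 2: Reflect across y-axis → (9, 6)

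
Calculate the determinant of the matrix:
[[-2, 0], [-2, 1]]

For a 2×2 matrix [[a, b], [c, d]], det = ad - bc
det = (-2)(1) - (0)(-2) = -2 - 0 = -2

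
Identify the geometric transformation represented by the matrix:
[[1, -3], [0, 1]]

This matrix represents: horizontal shear with factor -3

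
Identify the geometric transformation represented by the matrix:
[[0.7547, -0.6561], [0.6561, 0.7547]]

This matrix represents: rotation by 41° counterclockwise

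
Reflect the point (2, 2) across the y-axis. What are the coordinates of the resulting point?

Reflection across y-axis: (2, 2) → (-2, 2)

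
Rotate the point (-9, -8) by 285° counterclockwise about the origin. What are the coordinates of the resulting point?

Rotation matrix for 285°: [[cos 285°, -sin 285°], [sin 285°, cos 285°]] ≈ [[0.258819, 0.965926], [-0.965926, 0.258819]]
[[0.258819, 0.965926], [-0.965926, 0.258819]] × [-9, -8]ᵀ ≈ [-10.0568, 6.6228]ᵀ
Result: (-10.0568, 6.6228)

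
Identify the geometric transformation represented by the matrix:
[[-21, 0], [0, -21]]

This matrix represents: uniform scaling by factor -21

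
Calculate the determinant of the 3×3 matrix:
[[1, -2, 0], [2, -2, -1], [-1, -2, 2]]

Expansion along first row:
det = 1·det([[-2,-1],[-2,2]]) - -2·det([[2,-1],[-1,2]]) + 0·det([[2,-2],[-1,-2]])
    = 1·(-2·2 - -1·-2) - -2·(2·2 - -1·-1) + 0·(2·-2 - -2·-1)
    = 1·-6 - -2·3 + 0·-6
    = -6 + 6 + 0 = 0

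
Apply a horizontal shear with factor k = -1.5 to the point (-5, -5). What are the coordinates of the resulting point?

Shear matrix for horizontal shear with factor k = -1.5:
[[1, -1.50], [0, 1]]
Result: (-5, -5) → (2.5, -5)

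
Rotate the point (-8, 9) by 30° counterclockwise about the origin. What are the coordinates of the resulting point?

Rotation matrix for 30°: [[cos 30°, -sin 30°], [sin 30°, cos 30°]] ≈ [[0.866025, -0.500000], [0.500000, 0.866025]]
[[0.866025, -0.500000], [0.500000, 0.866025]] × [-8, 9]ᵀ ≈ [-11.4282, 3.7942]ᵀ
Result: (-11.4282, 3.7942)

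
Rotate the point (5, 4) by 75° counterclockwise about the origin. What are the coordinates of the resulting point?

Rotation matrix for 75°: [[cos 75°, -sin 75°], [sin 75°, cos 75°]] ≈ [[0.258819, -0.965926], [0.965926, 0.258819]]
[[0.258819, -0.965926], [0.965926, 0.258819]] × [5, 4]ᵀ ≈ [-2.5696, 5.8649]ᵀ
Result: (-2.5696, 5.8649)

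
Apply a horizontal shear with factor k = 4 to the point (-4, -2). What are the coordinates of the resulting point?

Shear matrix for horizontal shear with factor k = 4:
[[1, 4], [0, 1]]
Result: (-4, -2) → (-12, -2)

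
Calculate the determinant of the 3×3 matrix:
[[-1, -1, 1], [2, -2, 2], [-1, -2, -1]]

Expansion along first row:
det = -1·det([[-2,2],[-2,-1]]) - -1·det([[2,2],[-1,-1]]) + 1·det([[2,-2],[-1,-2]])
    = -1·(-2·-1 - 2·-2) - -1·(2·-1 - 2·-1) + 1·(2·-2 - -2·-1)
    = -1·6 - -1·0 + 1·-6
    = -6 + 0 + -6 = -12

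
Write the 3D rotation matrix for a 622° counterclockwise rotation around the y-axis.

Rotation matrix for counterclockwise 622° around y-axis:
cos(622°) = -0.1392, sin(622°) = -0.9903
Result: [[-0.1392, 0, -0.9903], [0, 1, 0], [0.9903, 0, -0.1392]]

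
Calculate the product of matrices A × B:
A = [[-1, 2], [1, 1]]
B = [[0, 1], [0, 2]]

Matrix multiplication:
C[0][0] = -1×0 + 2×0 = 0
C[0][1] = -1×1 + 2×2 = 3
C[1][0] = 1×0 + 1×0 = 0
C[1][1] = 1×1 + 1×2 = 3
Result: [[0, 3], [0, 3]]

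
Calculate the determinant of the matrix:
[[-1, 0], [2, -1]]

For a 2×2 matrix [[a, b], [c, d]], det = ad - bc
det = (-1)(-1) - (0)(2) = 1 - 0 = 1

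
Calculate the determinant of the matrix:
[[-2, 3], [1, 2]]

For a 2×2 matrix [[a, b], [c, d]], det = ad - bc
det = (-2)(2) - (3)(1) = -4 - 3 = -7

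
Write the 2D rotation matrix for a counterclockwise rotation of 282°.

Rotation matrix formula: [[cos θ, -sin θ], [sin θ, cos θ]]
For θ = 282°:
cos(282°) = 0.2079
sin(282°) = -0.9781
Result: [[0.2079, 0.9781], [-0.9781, 0.2079]]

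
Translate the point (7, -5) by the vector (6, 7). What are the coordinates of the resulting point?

Translation by (6, 7) (homogeneous matrix [[1, 0, 6], [0, 1, 7], [0, 0, 1]]):
x' = 7 + 6 = 13
y' = -5 + 7 = 2
Result: (13, 2)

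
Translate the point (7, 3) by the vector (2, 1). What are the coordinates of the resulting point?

Translation by (2, 1) (homogeneous matrix [[1, 0, 2], [0, 1, 1], [0, 0, 1]]):
x' = 7 + 2 = 9
y' = 3 + 1 = 4
Result: (9, 4)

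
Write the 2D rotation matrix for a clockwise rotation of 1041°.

Rotation matrix formula: [[cos θ, -sin θ], [sin θ, cos θ]]
A clockwise rotation by 1041° is equivalent to a counterclockwise rotation by -1041°.
For θ = -1041°:
cos(-1041°) = 0.7771
sin(-1041°) = 0.6293
Result: [[0.7771, -0.6293], [0.6293, 0.7771]]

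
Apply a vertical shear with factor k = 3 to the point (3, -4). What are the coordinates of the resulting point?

Shear matrix for vertical shear with factor k = 3:
[[1, 0], [3, 1]]
Result: (3, -4) → (3, 5)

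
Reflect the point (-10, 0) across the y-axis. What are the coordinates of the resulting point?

Reflection across y-axis: (-10, 0) → (10, 0)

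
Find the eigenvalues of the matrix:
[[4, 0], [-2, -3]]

Characteristic equation: det(A - λI) = 0
λ² - (trace)λ + (det) = 0
trace = 4 + -3 = 1, det = (4)(-3) - (0)(-2) = -12
λ² - (1)λ + (-12) = 0
λ = (1 ± √((1)² - 4·(-12))) / 2 = (1 ± √49) / 2
Solving: λ = -3, 4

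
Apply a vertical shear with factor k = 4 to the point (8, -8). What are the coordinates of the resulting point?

Shear matrix for vertical shear with factor k = 4:
[[1, 0], [4, 1]]
Result: (8, -8) → (8, 24)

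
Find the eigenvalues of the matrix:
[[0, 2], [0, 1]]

Characteristic equation: det(A - λI) = 0
λ² - (trace)λ + (det) = 0
trace = 0 + 1 = 1, det = (0)(1) - (2)(0) = 0
λ² - (1)λ + (0) = 0
λ = (1 ± √((1)² - 4·(0))) / 2 = (1 ± √1) / 2
Solving: λ = 0, 1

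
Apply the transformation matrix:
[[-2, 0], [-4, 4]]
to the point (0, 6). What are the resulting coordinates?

Matrix multiplication:
[[-2, 0], [-4, 4]] × [0, 6]ᵀ
= [(-2)(0) + (0)(6), (-4)(0) + (4)(6)]ᵀ
= [0, 24]ᵀ
Result: (0, 24)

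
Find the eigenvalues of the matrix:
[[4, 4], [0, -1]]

Characteristic equation: det(A - λI) = 0
λ² - (trace)λ + (det) = 0
trace = 4 + -1 = 3, det = (4)(-1) - (4)(0) = -4
λ² - (3)λ + (-4) = 0
λ = (3 ± √((3)² - 4·(-4))) / 2 = (3 ± √25) / 2
Solving: λ = -1, 4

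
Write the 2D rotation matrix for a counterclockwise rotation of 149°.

Rotation matrix formula: [[cos θ, -sin θ], [sin θ, cos θ]]
For θ = 149°:
cos(149°) = -0.8572
sin(149°) = 0.5150
Result: [[-0.8572, -0.5150], [0.5150, -0.8572]]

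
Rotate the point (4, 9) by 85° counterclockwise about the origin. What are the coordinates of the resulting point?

Rotation matrix for 85°: [[cos 85°, -sin 85°], [sin 85°, cos 85°]] ≈ [[0.087156, -0.996195], [0.996195, 0.087156]]
[[0.087156, -0.996195], [0.996195, 0.087156]] × [4, 9]ᵀ ≈ [-8.6171, 4.7692]ᵀ
Result: (-8.6171, 4.7692)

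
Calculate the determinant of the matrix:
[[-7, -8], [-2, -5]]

For a 2×2 matrix [[a, b], [c, d]], det = ad - bc
det = (-7)(-5) - (-8)(-2) = 35 - 16 = 19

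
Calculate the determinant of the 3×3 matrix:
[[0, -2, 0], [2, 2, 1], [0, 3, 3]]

Expansion along first row:
det = 0·det([[2,1],[3,3]]) - -2·det([[2,1],[0,3]]) + 0·det([[2,2],[0,3]])
    = 0·(2·3 - 1·3) - -2·(2·3 - 1·0) + 0·(2·3 - 2·0)
    = 0·3 - -2·6 + 0·6
    = 0 + 12 + 0 = 12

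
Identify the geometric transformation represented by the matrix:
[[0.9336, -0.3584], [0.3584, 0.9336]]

This matrix represents: rotation by 21° counterclockwise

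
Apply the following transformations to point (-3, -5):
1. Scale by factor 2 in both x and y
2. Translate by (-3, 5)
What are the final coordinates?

Step 1: Scale (-3, -5) by 2 → (-6, -10)
Step 2: Translate by (-3, 5) → (-9, -5)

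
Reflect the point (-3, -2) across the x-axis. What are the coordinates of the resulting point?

Reflection across x-axis: (-3, -2) → (-3, 2)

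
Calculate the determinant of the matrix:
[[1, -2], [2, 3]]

For a 2×2 matrix [[a, b], [c, d]], det = ad - bc
det = (1)(3) - (-2)(2) = 3 - -4 = 7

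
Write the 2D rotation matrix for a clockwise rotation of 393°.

Rotation matrix formula: [[cos θ, -sin θ], [sin θ, cos θ]]
A clockwise rotation by 393° is equivalent to a counterclockwise rotation by -393°.
For θ = -393°:
cos(-393°) = 0.8387
sin(-393°) = -0.5446
Result: [[0.8387, 0.5446], [-0.5446, 0.8387]]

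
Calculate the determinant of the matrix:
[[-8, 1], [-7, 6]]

For a 2×2 matrix [[a, b], [c, d]], det = ad - bc
det = (-8)(6) - (1)(-7) = -48 - -7 = -41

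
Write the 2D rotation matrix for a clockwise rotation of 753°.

Rotation matrix formula: [[cos θ, -sin θ], [sin θ, cos θ]]
A clockwise rotation by 753° is equivalent to a counterclockwise rotation by -753°.
For θ = -753°:
cos(-753°) = 0.8387
sin(-753°) = -0.5446
Result: [[0.8387, 0.5446], [-0.5446, 0.8387]]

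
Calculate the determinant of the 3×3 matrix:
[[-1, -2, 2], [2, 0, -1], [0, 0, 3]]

Expansion along first row:
det = -1·det([[0,-1],[0,3]]) - -2·det([[2,-1],[0,3]]) + 2·det([[2,0],[0,0]])
    = -1·(0·3 - -1·0) - -2·(2·3 - -1·0) + 2·(2·0 - 0·0)
    = -1·0 - -2·6 + 2·0
    = 0 + 12 + 0 = 12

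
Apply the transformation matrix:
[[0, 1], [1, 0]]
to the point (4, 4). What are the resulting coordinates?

Matrix multiplication:
[[0, 1], [1, 0]] × [4, 4]ᵀ
= [(0)(4) + (1)(4), (1)(4) + (0)(4)]ᵀ
= [4, 4]ᵀ
Result: (4, 4)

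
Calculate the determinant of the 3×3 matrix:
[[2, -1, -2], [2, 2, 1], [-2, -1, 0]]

Expansion along first row:
det = 2·det([[2,1],[-1,0]]) - -1·det([[2,1],[-2,0]]) + -2·det([[2,2],[-2,-1]])
    = 2·(2·0 - 1·-1) - -1·(2·0 - 1·-2) + -2·(2·-1 - 2·-2)
    = 2·1 - -1·2 + -2·2
    = 2 + 2 + -4 = 0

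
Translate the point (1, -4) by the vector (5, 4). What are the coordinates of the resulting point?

Translation by (5, 4) (homogeneous matrix [[1, 0, 5], [0, 1, 4], [0, 0, 1]]):
x' = 1 + 5 = 6
y' = -4 + 4 = 0
Result: (6, 0)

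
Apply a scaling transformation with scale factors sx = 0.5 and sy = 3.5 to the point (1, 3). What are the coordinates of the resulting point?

Scaling matrix:
[[0.50, 0], [0, 3.50]]
Result: (1 × 0.5, 3 × 3.5) = (0.5, 10.5)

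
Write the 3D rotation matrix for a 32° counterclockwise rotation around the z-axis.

Rotation matrix for counterclockwise 32° around z-axis:
cos(32°) = 0.8480, sin(32°) = 0.5299
Result: [[0.8480, -0.5299, 0], [0.5299, 0.8480, 0], [0, 0, 1]]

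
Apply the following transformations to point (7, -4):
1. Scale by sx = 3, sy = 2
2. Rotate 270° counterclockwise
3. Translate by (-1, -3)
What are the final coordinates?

Step 1: Scale → (21, -8)
Step 2: Rotate 270° → (-8, -21)
Step 3: Translate → (-9, -24)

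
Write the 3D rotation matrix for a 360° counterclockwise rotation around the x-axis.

Rotation matrix for counterclockwise 360° around x-axis:
cos(360°) = 1, sin(360°) = 0
Result: [[1, 0, 0], [0, 1, 0], [0, 0, 1]]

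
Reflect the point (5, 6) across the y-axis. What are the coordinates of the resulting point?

Reflection across y-axis: (5, 6) → (-5, 6)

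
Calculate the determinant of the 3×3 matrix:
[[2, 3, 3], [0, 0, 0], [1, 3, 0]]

Expansion along first row:
det = 2·det([[0,0],[3,0]]) - 3·det([[0,0],[1,0]]) + 3·det([[0,0],[1,3]])
    = 2·(0·0 - 0·3) - 3·(0·0 - 0·1) + 3·(0·3 - 0·1)
    = 2·0 - 3·0 + 3·0
    = 0 + 0 + 0 = 0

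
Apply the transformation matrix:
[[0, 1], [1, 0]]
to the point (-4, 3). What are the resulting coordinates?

Matrix multiplication:
[[0, 1], [1, 0]] × [-4, 3]ᵀ
= [(0)(-4) + (1)(3), (1)(-4) + (0)(3)]ᵀ
= [3, -4]ᵀ
Result: (3, -4)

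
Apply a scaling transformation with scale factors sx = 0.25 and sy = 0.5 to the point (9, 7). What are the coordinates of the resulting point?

Scaling matrix:
[[0.25, 0], [0, 0.50]]
Result: (9 × 0.25, 7 × 0.5) = (2.25, 3.5)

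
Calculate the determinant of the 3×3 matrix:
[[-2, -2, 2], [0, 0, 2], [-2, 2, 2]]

Expansion along first row:
det = -2·det([[0,2],[2,2]]) - -2·det([[0,2],[-2,2]]) + 2·det([[0,0],[-2,2]])
    = -2·(0·2 - 2·2) - -2·(0·2 - 2·-2) + 2·(0·2 - 0·-2)
    = -2·-4 - -2·4 + 2·0
    = 8 + 8 + 0 = 16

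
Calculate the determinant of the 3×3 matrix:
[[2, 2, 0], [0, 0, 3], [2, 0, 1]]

Expansion along first row:
det = 2·det([[0,3],[0,1]]) - 2·det([[0,3],[2,1]]) + 0·det([[0,0],[2,0]])
    = 2·(0·1 - 3·0) - 2·(0·1 - 3·2) + 0·(0·0 - 0·2)
    = 2·0 - 2·-6 + 0·0
    = 0 + 12 + 0 = 12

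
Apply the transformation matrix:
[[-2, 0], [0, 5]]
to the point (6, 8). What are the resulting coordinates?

Matrix multiplication:
[[-2, 0], [0, 5]] × [6, 8]ᵀ
= [(-2)(6) + (0)(8), (0)(6) + (5)(8)]ᵀ
= [-12, 40]ᵀ
Result: (-12, 40)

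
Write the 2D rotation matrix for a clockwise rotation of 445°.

Rotation matrix formula: [[cos θ, -sin θ], [sin θ, cos θ]]
A clockwise rotation by 445° is equivalent to a counterclockwise rotation by -445°.
For θ = -445°:
cos(-445°) = 0.0872
sin(-445°) = -0.9962
Result: [[0.0872, 0.9962], [-0.9962, 0.0872]]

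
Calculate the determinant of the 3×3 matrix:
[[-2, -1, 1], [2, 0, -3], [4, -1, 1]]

Expansion along first row:
det = -2·det([[0,-3],[-1,1]]) - -1·det([[2,-3],[4,1]]) + 1·det([[2,0],[4,-1]])
    = -2·(0·1 - -3·-1) - -1·(2·1 - -3·4) + 1·(2·-1 - 0·4)
    = -2·-3 - -1·14 + 1·-2
    = 6 + 14 + -2 = 18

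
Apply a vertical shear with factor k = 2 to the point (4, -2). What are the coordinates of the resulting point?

Shear matrix for vertical shear with factor k = 2:
[[1, 0], [2, 1]]
Result: (4, -2) → (4, 6)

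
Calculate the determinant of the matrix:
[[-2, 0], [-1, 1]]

For a 2×2 matrix [[a, b], [c, d]], det = ad - bc
det = (-2)(1) - (0)(-1) = -2 - 0 = -2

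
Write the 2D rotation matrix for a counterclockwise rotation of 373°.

Rotation matrix formula: [[cos θ, -sin θ], [sin θ, cos θ]]
For θ = 373°:
cos(373°) = 0.9744
sin(373°) = 0.2250
Result: [[0.9744, -0.2250], [0.2250, 0.9744]]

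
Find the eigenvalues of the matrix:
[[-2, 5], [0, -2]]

Characteristic equation: det(A - λI) = 0
λ² - (trace)λ + (det) = 0
trace = -2 + -2 = -4, det = (-2)(-2) - (5)(0) = 4
λ² - (-4)λ + (4) = 0
λ = (-4 ± √((-4)² - 4·(4))) / 2 = (-4 ± √0) / 2
Solving: λ = -2, -2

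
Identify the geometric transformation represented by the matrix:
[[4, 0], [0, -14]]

This matrix represents: non-uniform scaling by sx = 4, sy = -14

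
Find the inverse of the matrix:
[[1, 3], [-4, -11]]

For [[a,b],[c,d]], inverse = (1/det)·[[d,-b],[-c,a]]
det = (1)(-11) - (3)(-4) = -11 - -12 = 1
Inverse = [[-11, -3], [4, 1]]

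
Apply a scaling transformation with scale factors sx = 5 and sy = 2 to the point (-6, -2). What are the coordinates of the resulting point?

Scaling matrix:
[[5, 0], [0, 2]]
Result: (-6 × 5, -2 × 2) = (-30, -4)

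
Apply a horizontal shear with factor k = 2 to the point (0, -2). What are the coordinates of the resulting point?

Shear matrix for horizontal shear with factor k = 2:
[[1, 2], [0, 1]]
Result: (0, -2) → (-4, -2)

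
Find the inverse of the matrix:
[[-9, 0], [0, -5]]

For [[a,b],[c,d]], inverse = (1/det)·[[d,-b],[-c,a]]
det = (-9)(-5) - (0)(0) = 45 - 0 = 45
Inverse = (1/45)·[[-5, 0], [0, -9]]
= [[-1/9, 0], [0, -1/5]]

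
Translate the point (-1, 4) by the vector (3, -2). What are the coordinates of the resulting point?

Translation by (3, -2) (homogeneous matrix [[1, 0, 3], [0, 1, -2], [0, 0, 1]]):
x' = -1 + 3 = 2
y' = 4 + -2 = 2
Result: (2, 2)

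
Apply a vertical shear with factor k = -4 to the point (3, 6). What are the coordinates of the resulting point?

Shear matrix for vertical shear with factor k = -4:
[[1, 0], [-4, 1]]
Result: (3, 6) → (3, -6)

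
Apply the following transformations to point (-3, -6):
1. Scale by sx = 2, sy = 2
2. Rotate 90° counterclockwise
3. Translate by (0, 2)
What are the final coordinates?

Step 1: Scale → (-6, -12)
Step 2: Rotate 90° → (12, -6)
Step 3: Translate → (12, -4)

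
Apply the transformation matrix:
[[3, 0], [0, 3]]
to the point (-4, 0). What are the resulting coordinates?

Matrix multiplication:
[[3, 0], [0, 3]] × [-4, 0]ᵀ
= [(3)(-4) + (0)(0), (0)(-4) + (3)(0)]ᵀ
= [-12, 0]ᵀ
Result: (-12, 0)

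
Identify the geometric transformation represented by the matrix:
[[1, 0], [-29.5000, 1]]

This matrix represents: vertical shear with factor -29.5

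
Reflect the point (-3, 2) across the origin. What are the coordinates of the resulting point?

Reflection across origin: (-3, 2) → (3, -2)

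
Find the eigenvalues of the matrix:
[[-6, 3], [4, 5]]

Characteristic equation: det(A - λI) = 0
λ² - (trace)λ + (det) = 0
trace = -6 + 5 = -1, det = (-6)(5) - (3)(4) = -42
λ² - (-1)λ + (-42) = 0
λ = (-1 ± √((-1)² - 4·(-42))) / 2 = (-1 ± √169) / 2
Solving: λ = -7, 6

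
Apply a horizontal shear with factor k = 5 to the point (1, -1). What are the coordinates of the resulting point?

Shear matrix for horizontal shear with factor k = 5:
[[1, 5], [0, 1]]
Result: (1, -1) → (-4, -1)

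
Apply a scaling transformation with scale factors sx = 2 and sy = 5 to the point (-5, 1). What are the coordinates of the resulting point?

Scaling matrix:
[[2, 0], [0, 5]]
Result: (-5 × 2, 1 × 5) = (-10, 5)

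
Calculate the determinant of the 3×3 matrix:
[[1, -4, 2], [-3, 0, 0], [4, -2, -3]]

Expansion along first row:
det = 1·det([[0,0],[-2,-3]]) - -4·det([[-3,0],[4,-3]]) + 2·det([[-3,0],[4,-2]])
    = 1·(0·-3 - 0·-2) - -4·(-3·-3 - 0·4) + 2·(-3·-2 - 0·4)
    = 1·0 - -4·9 + 2·6
    = 0 + 36 + 12 = 48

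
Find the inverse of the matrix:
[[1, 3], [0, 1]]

For [[a,b],[c,d]], inverse = (1/det)·[[d,-b],[-c,a]]
det = (1)(1) - (3)(0) = 1 - 0 = 1
Inverse = [[1, -3], [0, 1]]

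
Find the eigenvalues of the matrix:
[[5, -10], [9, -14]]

Characteristic equation: det(A - λI) = 0
λ² - (trace)λ + (det) = 0
trace = 5 + -14 = -9, det = (5)(-14) - (-10)(9) = 20
λ² - (-9)λ + (20) = 0
λ = (-9 ± √((-9)² - 4·(20))) / 2 = (-9 ± √1) / 2
Solving: λ = -5, -4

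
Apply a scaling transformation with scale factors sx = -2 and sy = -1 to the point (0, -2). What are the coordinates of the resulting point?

Scaling matrix:
[[-2, 0], [0, -1]]
Result: (0 × -2, -2 × -1) = (0, 2)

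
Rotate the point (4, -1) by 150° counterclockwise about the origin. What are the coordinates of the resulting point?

Rotation matrix for 150°: [[cos 150°, -sin 150°], [sin 150°, cos 150°]] ≈ [[-0.866025, -0.500000], [0.500000, -0.866025]]
[[-0.866025, -0.500000], [0.500000, -0.866025]] × [4, -1]ᵀ ≈ [-2.9641, 2.8660]ᵀ
Result: (-2.9641, 2.8660)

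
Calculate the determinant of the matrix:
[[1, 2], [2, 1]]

For a 2×2 matrix [[a, b], [c, d]], det = ad - bc
det = (1)(1) - (2)(2) = 1 - 4 = -3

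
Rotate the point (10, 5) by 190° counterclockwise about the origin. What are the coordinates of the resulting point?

Rotation matrix for 190°: [[cos 190°, -sin 190°], [sin 190°, cos 190°]] ≈ [[-0.984808, 0.173648], [-0.173648, -0.984808]]
[[-0.984808, 0.173648], [-0.173648, -0.984808]] × [10, 5]ᵀ ≈ [-8.9798, -6.6605]ᵀ
Result: (-8.9798, -6.6605)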